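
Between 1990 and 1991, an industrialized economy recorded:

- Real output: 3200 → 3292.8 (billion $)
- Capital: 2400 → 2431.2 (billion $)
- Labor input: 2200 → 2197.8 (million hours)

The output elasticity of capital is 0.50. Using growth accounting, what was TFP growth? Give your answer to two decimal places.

2.30%

Real output growth = (3292.8 − 3200) / 3200 = 2.9%.
Capital growth = (2431.2 − 2400) / 2400 = 1.3%.
Labor input growth = (2197.8 − 2200) / 2200 = -0.1%.
Labor's share = 1 − 0.5 = 0.5.
Capital: 0.5 × 1.3 = 0.65 pp.
Labor input: 0.5 × (-0.1) = -0.05 pp.
TFP growth = 2.9 − 0.6 = 2.3%.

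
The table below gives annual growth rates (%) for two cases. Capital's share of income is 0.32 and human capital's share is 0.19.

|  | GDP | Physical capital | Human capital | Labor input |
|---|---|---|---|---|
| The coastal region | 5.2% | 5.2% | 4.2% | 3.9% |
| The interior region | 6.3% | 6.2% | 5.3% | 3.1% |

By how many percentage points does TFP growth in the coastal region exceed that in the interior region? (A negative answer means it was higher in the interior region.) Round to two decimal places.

Labor's share = 1 − 0.32 − 0.19 = 0.49.
The coastal region: TFP = 5.2 − 1.664 − 0.798 − 1.911 = 0.827%.
The interior region: TFP = 6.3 − 1.984 − 1.007 − 1.519 = 1.79%.
Difference = 0.827 − (1.79) = -0.963 pp.

-0.96 percentage points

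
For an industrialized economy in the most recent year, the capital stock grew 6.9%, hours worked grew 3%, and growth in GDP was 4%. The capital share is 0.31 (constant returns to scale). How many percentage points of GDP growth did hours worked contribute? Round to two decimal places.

Labor's share = 1 − 0.31 = 0.69.
Contribution = share × growth = 0.69 × 3 = 2.07 pp.

2.07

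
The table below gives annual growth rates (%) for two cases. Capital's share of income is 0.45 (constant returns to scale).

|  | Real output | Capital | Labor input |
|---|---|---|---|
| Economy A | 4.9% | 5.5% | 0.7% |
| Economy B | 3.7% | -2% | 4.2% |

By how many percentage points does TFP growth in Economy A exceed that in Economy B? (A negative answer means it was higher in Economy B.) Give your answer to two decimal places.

Labor's share = 1 − 0.45 = 0.55.
Economy A: TFP = 4.9 − 2.475 − 0.385 = 2.04%.
Economy B: TFP = 3.7 + 0.9 − 2.31 = 2.29%.
Difference = 2.04 − (2.29) = -0.25 pp.

-0.25 percentage points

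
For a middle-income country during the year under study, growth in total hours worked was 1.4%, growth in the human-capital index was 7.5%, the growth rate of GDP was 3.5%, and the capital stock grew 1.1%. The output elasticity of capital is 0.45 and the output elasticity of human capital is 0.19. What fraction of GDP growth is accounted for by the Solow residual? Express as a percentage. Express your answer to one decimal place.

The Solow residual accounted for 30.7% of growth.

Labor's share = 1 − 0.45 − 0.19 = 0.36.
The capital stock: 0.45 × 1.1 = 0.495 pp.
The human-capital index: 0.19 × 7.5 = 1.425 pp.
Total hours worked: 0.36 × 1.4 = 0.504 pp.
TFP growth = 3.5 − 2.424 = 1.076%.
TFP share of growth = 1.076 / 3.5 × 100 = 30.743%.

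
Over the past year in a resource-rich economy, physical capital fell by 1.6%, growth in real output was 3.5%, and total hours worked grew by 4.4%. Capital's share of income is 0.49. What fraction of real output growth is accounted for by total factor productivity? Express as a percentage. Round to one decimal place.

58.3%

Labor's share = 1 − 0.49 = 0.51.
Physical capital: 0.49 × (-1.6) = -0.784 pp.
Total hours worked: 0.51 × 4.4 = 2.244 pp.
TFP growth = 3.5 − 1.46 = 2.04%.
TFP share of growth = 2.04 / 3.5 × 100 = 58.286%.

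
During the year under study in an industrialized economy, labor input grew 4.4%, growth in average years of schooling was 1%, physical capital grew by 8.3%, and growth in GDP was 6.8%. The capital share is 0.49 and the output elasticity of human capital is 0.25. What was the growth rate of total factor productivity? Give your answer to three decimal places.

Total factor productivity growth was 1.339%.

Labor's share = 1 − 0.49 − 0.25 = 0.26.
Physical capital: 0.49 × 8.3 = 4.067 pp.
Average years of schooling: 0.25 × 1 = 0.25 pp.
Labor input: 0.26 × 4.4 = 1.144 pp.
TFP growth = 6.8 − 5.461 = 1.339%.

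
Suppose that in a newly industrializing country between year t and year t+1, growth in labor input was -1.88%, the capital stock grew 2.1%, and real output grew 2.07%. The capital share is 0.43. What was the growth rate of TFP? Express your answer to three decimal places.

2.239%

Labor's share = 1 − 0.43 = 0.57.
The capital stock: 0.43 × 2.1 = 0.903 pp.
Labor input: 0.57 × (-1.88) = -1.0716 pp.
TFP growth = 2.07 + 0.1686 = 2.2386%.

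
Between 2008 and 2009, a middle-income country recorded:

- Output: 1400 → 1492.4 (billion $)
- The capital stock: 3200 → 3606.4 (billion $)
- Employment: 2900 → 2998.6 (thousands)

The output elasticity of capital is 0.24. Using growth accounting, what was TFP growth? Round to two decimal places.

Output growth = (1492.4 − 1400) / 1400 = 6.6%.
The capital stock growth = (3606.4 − 3200) / 3200 = 12.7%.
Employment growth = (2998.6 − 2900) / 2900 = 3.4%.
Labor's share = 1 − 0.24 = 0.76.
The capital stock: 0.24 × 12.7 = 3.048 pp.
Employment: 0.76 × 3.4 = 2.584 pp.
TFP growth = 6.6 − 5.632 = 0.968%.

0.97%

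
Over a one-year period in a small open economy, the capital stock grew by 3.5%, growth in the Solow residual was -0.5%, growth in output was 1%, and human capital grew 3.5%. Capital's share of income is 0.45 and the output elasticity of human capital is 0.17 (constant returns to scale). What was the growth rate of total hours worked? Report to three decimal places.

Labor's share = 1 − 0.45 − 0.17 = 0.38.
gY = gA + 0.45×3.5 + 0.17×3.5 + 0.38×g.
0.38×g = 1 + 0.5 − 2.17 = -0.67.
g = -0.67 / 0.38 = -1.76316%.

-1.763%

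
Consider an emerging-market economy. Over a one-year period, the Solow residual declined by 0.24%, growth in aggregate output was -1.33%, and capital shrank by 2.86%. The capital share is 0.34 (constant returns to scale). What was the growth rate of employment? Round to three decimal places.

-0.178%

Labor's share = 1 − 0.34 = 0.66.
gY = gA + 0.34×(-2.86) + 0.66×g.
0.66×g = -1.33 + 0.24 + 0.9724 = -0.1176.
g = -0.1176 / 0.66 = -0.17818%.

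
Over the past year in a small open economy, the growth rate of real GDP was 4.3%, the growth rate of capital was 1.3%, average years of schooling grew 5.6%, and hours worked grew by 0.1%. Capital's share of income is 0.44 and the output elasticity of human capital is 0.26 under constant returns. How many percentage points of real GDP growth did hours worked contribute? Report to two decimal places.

Labor's share = 1 − 0.44 − 0.26 = 0.3.
Contribution = share × growth = 0.3 × 0.1 = 0.03 pp.

0.03 percentage points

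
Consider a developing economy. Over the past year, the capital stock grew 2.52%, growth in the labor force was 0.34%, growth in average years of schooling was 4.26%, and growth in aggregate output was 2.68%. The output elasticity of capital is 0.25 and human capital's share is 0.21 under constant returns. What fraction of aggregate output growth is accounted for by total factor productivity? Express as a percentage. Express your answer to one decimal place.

Labor's share = 1 − 0.25 − 0.21 = 0.54.
The capital stock: 0.25 × 2.52 = 0.63 pp.
Average years of schooling: 0.21 × 4.26 = 0.8946 pp.
The labor force: 0.54 × 0.34 = 0.1836 pp.
TFP growth = 2.68 − 1.7082 = 0.9718%.
TFP share of growth = 0.9718 / 2.68 × 100 = 36.261%.

36.3%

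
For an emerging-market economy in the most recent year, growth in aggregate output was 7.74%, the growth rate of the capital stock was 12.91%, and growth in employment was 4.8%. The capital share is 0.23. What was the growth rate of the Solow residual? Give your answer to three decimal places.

1.075%

Labor's share = 1 − 0.23 = 0.77.
The capital stock: 0.23 × 12.91 = 2.9693 pp.
Employment: 0.77 × 4.8 = 3.696 pp.
TFP growth = 7.74 − 6.6653 = 1.0747%.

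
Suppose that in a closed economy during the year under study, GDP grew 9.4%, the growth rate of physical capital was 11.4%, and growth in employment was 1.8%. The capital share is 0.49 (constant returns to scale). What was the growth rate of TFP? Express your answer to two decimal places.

2.90%

Labor's share = 1 − 0.49 = 0.51.
Physical capital: 0.49 × 11.4 = 5.586 pp.
Employment: 0.51 × 1.8 = 0.918 pp.
TFP growth = 9.4 − 6.504 = 2.896%.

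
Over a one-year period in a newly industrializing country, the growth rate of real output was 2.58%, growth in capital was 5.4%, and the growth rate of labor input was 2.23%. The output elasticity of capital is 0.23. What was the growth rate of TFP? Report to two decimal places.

-0.38%

Labor's share = 1 − 0.23 = 0.77.
Capital: 0.23 × 5.4 = 1.242 pp.
Labor input: 0.77 × 2.23 = 1.7171 pp.
TFP growth = 2.58 − 2.9591 = -0.3791%.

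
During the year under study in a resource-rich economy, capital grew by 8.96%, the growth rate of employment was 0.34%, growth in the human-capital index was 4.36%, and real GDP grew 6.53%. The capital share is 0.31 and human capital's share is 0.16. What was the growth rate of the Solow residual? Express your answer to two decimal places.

The Solow residual grew 2.87%.

Labor's share = 1 − 0.31 − 0.16 = 0.53.
Capital: 0.31 × 8.96 = 2.7776 pp.
The human-capital index: 0.16 × 4.36 = 0.6976 pp.
Employment: 0.53 × 0.34 = 0.1802 pp.
TFP growth = 6.53 − 3.6554 = 2.8746%.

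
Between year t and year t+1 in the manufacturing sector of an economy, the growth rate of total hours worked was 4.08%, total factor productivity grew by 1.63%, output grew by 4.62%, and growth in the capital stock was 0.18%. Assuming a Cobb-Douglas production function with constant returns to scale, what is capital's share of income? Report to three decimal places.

0.279

gY = gA + α·gK + (1−α)·gL, so gY − gA − gL = α(gK − gL).
4.62 − 1.63 − 4.08 = α × (0.18 − 4.08).
-1.09 = -3.9 α, so α = 0.27949.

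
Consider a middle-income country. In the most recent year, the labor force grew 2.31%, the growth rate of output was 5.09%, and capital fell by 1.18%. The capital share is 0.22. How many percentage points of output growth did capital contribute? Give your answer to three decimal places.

Contribution = share × growth = 0.22 × (-1.18) = -0.2596 pp.

-0.260 pp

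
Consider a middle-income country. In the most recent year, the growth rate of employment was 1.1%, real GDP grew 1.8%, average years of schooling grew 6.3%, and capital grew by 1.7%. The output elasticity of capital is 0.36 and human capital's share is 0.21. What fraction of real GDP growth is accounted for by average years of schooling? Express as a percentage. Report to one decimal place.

73.5%

Average years of schooling contributed 0.21 × 6.3 = 1.323 pp.
Share of growth = 1.323 / 1.8 × 100 = 73.5%.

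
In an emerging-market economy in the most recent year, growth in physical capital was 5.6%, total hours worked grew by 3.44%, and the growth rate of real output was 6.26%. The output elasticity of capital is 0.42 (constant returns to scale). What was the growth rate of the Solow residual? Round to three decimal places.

Labor's share = 1 − 0.42 = 0.58.
Physical capital: 0.42 × 5.6 = 2.352 pp.
Total hours worked: 0.58 × 3.44 = 1.9952 pp.
TFP growth = 6.26 − 4.3472 = 1.9128%.

1.913%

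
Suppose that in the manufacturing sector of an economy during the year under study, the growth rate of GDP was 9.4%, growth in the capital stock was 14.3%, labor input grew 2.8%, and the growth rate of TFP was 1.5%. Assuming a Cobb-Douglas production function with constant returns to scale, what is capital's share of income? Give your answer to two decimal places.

α = 0.44

gY = gA + α·gK + (1−α)·gL, so gY − gA − gL = α(gK − gL).
9.4 − 1.5 − 2.8 = α × (14.3 − 2.8).
5.1 = 11.5 α, so α = 0.4435.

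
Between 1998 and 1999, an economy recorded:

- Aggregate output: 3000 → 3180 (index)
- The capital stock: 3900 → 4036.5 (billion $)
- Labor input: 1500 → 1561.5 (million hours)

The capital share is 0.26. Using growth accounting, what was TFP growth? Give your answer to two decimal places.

2.06%

Aggregate output growth = (3180 − 3000) / 3000 = 6%.
The capital stock growth = (4036.5 − 3900) / 3900 = 3.5%.
Labor input growth = (1561.5 − 1500) / 1500 = 4.1%.
Labor's share = 1 − 0.26 = 0.74.
The capital stock: 0.26 × 3.5 = 0.91 pp.
Labor input: 0.74 × 4.1 = 3.034 pp.
TFP growth = 6 − 3.944 = 2.056%.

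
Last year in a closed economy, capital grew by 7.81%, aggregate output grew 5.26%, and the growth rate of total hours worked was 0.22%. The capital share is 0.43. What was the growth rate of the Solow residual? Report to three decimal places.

1.776%

Labor's share = 1 − 0.43 = 0.57.
Capital: 0.43 × 7.81 = 3.3583 pp.
Total hours worked: 0.57 × 0.22 = 0.1254 pp.
TFP growth = 5.26 − 3.4837 = 1.7763%.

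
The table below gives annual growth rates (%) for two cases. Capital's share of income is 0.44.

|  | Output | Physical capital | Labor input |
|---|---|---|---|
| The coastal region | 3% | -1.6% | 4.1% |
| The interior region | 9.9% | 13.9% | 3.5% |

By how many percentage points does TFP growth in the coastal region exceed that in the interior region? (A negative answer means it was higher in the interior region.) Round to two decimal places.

Labor's share = 1 − 0.44 = 0.56.
The coastal region: TFP = 3 + 0.704 − 2.296 = 1.408%.
The interior region: TFP = 9.9 − 6.116 − 1.96 = 1.824%.
Difference = 1.408 − (1.824) = -0.416 pp.

-0.42 percentage points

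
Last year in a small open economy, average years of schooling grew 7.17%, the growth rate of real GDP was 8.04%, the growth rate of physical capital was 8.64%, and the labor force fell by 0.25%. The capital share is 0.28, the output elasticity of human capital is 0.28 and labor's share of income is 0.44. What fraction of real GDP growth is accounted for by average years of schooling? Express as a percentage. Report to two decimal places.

Average years of schooling accounted for 24.97% of growth.

Average years of schooling contributed 0.28 × 7.17 = 2.0076 pp.
Share of growth = 2.0076 / 8.04 × 100 = 24.9701%.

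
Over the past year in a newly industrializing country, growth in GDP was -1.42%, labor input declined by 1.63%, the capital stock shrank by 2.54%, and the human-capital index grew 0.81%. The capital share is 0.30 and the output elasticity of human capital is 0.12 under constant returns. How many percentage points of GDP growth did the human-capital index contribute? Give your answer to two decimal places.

0.10 percentage points

Contribution = share × growth = 0.12 × 0.81 = 0.0972 pp.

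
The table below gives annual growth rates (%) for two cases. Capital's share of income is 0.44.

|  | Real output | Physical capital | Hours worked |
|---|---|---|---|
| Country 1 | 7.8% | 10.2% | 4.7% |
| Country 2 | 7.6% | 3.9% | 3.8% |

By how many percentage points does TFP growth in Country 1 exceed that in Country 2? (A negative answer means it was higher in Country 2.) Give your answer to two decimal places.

-3.08 percentage points

Labor's share = 1 − 0.44 = 0.56.
Country 1: TFP = 7.8 − 4.488 − 2.632 = 0.68%.
Country 2: TFP = 7.6 − 1.716 − 2.128 = 3.756%.
Difference = 0.68 − (3.756) = -3.076 pp.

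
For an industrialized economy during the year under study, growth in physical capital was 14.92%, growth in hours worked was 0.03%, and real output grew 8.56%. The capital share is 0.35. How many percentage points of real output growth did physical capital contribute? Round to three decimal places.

5.222

Contribution = share × growth = 0.35 × 14.92 = 5.222 pp.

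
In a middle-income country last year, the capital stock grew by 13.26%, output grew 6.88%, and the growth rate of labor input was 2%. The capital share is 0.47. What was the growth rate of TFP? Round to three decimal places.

-0.412%

Labor's share = 1 − 0.47 = 0.53.
The capital stock: 0.47 × 13.26 = 6.2322 pp.
Labor input: 0.53 × 2 = 1.06 pp.
TFP growth = 6.88 − 7.2922 = -0.4122%.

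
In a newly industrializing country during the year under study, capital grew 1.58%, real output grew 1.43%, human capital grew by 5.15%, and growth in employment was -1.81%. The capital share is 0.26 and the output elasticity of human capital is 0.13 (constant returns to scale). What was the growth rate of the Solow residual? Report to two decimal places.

The Solow residual grew 1.45%.

Labor's share = 1 − 0.26 − 0.13 = 0.61.
Capital: 0.26 × 1.58 = 0.4108 pp.
Human capital: 0.13 × 5.15 = 0.6695 pp.
Employment: 0.61 × (-1.81) = -1.1041 pp.
TFP growth = 1.43 + 0.0238 = 1.4538%.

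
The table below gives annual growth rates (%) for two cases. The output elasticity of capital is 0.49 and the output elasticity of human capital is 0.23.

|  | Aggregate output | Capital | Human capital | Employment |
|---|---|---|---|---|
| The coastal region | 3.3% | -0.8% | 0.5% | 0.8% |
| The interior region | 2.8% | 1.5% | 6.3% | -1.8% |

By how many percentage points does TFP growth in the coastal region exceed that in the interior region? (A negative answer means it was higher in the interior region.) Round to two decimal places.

2.23 percentage points

Labor's share = 1 − 0.49 − 0.23 = 0.28.
The coastal region: TFP = 3.3 + 0.392 − 0.115 − 0.224 = 3.353%.
The interior region: TFP = 2.8 − 0.735 − 1.449 + 0.504 = 1.12%.
Difference = 3.353 − (1.12) = 2.233 pp.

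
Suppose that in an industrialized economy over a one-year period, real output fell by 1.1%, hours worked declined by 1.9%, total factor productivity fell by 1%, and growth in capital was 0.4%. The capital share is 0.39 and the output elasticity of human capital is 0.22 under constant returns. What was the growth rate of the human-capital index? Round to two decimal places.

2.20%

Labor's share = 1 − 0.39 − 0.22 = 0.39.
gY = gA + 0.39×0.4 + 0.39×(-1.9) + 0.22×g.
0.22×g = -1.1 + 1 + 0.585 = 0.485.
g = 0.485 / 0.22 = 2.2045%.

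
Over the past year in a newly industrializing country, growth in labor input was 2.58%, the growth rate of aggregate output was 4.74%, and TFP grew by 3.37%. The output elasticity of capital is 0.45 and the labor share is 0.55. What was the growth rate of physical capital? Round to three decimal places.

Labor's share = 1 − 0.45 = 0.55.
gY = gA + 0.55×2.58 + 0.45×g.
0.45×g = 4.74 − 3.37 − 1.419 = -0.049.
g = -0.049 / 0.45 = -0.10889%.

-0.109%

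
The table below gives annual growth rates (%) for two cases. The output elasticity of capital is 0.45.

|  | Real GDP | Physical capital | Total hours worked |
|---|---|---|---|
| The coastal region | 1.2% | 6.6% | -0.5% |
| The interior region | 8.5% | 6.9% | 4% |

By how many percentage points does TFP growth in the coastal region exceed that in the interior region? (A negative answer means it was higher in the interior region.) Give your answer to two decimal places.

Labor's share = 1 − 0.45 = 0.55.
The coastal region: TFP = 1.2 − 2.97 + 0.275 = -1.495%.
The interior region: TFP = 8.5 − 3.105 − 2.2 = 3.195%.
Difference = -1.495 − (3.195) = -4.69 pp.

-4.69 percentage points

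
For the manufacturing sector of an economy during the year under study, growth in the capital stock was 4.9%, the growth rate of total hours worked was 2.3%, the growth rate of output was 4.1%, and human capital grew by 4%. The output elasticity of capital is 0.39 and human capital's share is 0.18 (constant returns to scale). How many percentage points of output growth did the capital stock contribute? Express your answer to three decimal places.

1.911 percentage points

Contribution = share × growth = 0.39 × 4.9 = 1.911 pp.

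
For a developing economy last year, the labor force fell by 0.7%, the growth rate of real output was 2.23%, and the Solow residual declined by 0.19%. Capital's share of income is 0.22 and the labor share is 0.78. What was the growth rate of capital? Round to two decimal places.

13.48%

Labor's share = 1 − 0.22 = 0.78.
gY = gA + 0.78×(-0.7) + 0.22×g.
0.22×g = 2.23 + 0.19 + 0.546 = 2.966.
g = 2.966 / 0.22 = 13.4818%.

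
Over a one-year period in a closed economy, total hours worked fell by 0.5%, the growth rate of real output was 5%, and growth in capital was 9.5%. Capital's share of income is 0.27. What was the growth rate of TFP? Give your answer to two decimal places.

Labor's share = 1 − 0.27 = 0.73.
Capital: 0.27 × 9.5 = 2.565 pp.
Total hours worked: 0.73 × (-0.5) = -0.365 pp.
TFP growth = 5 − 2.2 = 2.8%.

2.80%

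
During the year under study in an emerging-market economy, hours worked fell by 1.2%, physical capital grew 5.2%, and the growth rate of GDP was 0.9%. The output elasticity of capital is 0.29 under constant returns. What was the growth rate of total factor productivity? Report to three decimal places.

Total factor productivity grew 0.244%.

Labor's share = 1 − 0.29 = 0.71.
Physical capital: 0.29 × 5.2 = 1.508 pp.
Hours worked: 0.71 × (-1.2) = -0.852 pp.
TFP growth = 0.9 − 0.656 = 0.244%.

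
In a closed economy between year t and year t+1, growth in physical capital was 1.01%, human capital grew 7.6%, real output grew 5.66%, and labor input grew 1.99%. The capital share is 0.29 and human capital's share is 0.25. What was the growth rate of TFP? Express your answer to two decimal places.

TFP growth was 2.55%.

Labor's share = 1 − 0.29 − 0.25 = 0.46.
Physical capital: 0.29 × 1.01 = 0.2929 pp.
Human capital: 0.25 × 7.6 = 1.9 pp.
Labor input: 0.46 × 1.99 = 0.9154 pp.
TFP growth = 5.66 − 3.1083 = 2.5517%.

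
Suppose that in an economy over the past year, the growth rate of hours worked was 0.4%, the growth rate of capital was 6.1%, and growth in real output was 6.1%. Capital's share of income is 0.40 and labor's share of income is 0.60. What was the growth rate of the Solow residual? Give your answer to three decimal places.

3.420%

Labor's share = 1 − 0.4 = 0.6.
Capital: 0.4 × 6.1 = 2.44 pp.
Hours worked: 0.6 × 0.4 = 0.24 pp.
TFP growth = 6.1 − 2.68 = 3.42%.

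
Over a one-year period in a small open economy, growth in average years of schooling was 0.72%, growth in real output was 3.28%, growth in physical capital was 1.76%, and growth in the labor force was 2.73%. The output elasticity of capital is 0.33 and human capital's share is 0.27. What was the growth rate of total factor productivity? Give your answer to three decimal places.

Labor's share = 1 − 0.33 − 0.27 = 0.4.
Physical capital: 0.33 × 1.76 = 0.5808 pp.
Average years of schooling: 0.27 × 0.72 = 0.1944 pp.
The labor force: 0.4 × 2.73 = 1.092 pp.
TFP growth = 3.28 − 1.8672 = 1.4128%.

1.413%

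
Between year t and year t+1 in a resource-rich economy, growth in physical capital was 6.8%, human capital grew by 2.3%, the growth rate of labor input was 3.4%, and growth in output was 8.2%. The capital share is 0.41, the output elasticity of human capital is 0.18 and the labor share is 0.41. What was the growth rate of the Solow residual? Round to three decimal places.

The Solow residual grew 3.604%.

Labor's share = 1 − 0.41 − 0.18 = 0.41.
Physical capital: 0.41 × 6.8 = 2.788 pp.
Human capital: 0.18 × 2.3 = 0.414 pp.
Labor input: 0.41 × 3.4 = 1.394 pp.
TFP growth = 8.2 − 4.596 = 3.604%.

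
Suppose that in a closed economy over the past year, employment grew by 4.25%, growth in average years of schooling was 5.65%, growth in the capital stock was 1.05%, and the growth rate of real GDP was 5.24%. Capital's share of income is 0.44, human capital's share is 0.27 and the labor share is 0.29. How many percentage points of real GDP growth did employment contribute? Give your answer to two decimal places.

1.23 pp

Labor's share = 1 − 0.44 − 0.27 = 0.29.
Contribution = share × growth = 0.29 × 4.25 = 1.2325 pp.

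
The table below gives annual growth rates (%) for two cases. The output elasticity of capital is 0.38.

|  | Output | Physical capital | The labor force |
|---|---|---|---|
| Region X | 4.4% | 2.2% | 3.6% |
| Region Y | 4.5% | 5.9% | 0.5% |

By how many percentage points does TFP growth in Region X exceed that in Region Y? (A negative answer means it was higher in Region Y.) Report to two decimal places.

-0.62 percentage points

Labor's share = 1 − 0.38 = 0.62.
Region X: TFP = 4.4 − 0.836 − 2.232 = 1.332%.
Region Y: TFP = 4.5 − 2.242 − 0.31 = 1.948%.
Difference = 1.332 − (1.948) = -0.616 pp.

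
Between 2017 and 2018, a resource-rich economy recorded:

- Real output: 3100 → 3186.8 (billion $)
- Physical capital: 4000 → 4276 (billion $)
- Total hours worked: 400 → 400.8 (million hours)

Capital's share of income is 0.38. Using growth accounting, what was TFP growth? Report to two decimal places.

TFP grew 0.05%.

Real output growth = (3186.8 − 3100) / 3100 = 2.8%.
Physical capital growth = (4276 − 4000) / 4000 = 6.9%.
Total hours worked growth = (400.8 − 400) / 400 = 0.2%.
Labor's share = 1 − 0.38 = 0.62.
Physical capital: 0.38 × 6.9 = 2.622 pp.
Total hours worked: 0.62 × 0.2 = 0.124 pp.
TFP growth = 2.8 − 2.746 = 0.054%.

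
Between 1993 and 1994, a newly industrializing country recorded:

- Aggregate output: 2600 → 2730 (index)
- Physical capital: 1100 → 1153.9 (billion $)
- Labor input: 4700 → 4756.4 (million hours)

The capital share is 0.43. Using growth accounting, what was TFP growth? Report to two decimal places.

2.21%

Aggregate output growth = (2730 − 2600) / 2600 = 5%.
Physical capital growth = (1153.9 − 1100) / 1100 = 4.9%.
Labor input growth = (4756.4 − 4700) / 4700 = 1.2%.
Labor's share = 1 − 0.43 = 0.57.
Physical capital: 0.43 × 4.9 = 2.107 pp.
Labor input: 0.57 × 1.2 = 0.684 pp.
TFP growth = 5 − 2.791 = 2.209%.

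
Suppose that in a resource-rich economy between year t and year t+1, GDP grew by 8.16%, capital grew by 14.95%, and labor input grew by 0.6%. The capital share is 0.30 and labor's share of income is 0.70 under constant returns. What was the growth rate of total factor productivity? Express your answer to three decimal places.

Labor's share = 1 − 0.3 = 0.7.
Capital: 0.3 × 14.95 = 4.485 pp.
Labor input: 0.7 × 0.6 = 0.42 pp.
TFP growth = 8.16 − 4.905 = 3.255%.

3.255%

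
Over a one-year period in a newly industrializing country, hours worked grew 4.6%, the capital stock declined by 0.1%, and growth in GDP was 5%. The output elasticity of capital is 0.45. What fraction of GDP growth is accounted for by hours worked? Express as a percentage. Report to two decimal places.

50.60%

Labor's share = 1 − 0.45 = 0.55.
Hours worked contributed 0.55 × 4.6 = 2.53 pp.
Share of growth = 2.53 / 5 × 100 = 50.6%.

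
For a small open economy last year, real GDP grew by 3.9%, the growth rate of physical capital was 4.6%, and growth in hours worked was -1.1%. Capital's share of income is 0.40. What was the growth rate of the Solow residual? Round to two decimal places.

Labor's share = 1 − 0.4 = 0.6.
Physical capital: 0.4 × 4.6 = 1.84 pp.
Hours worked: 0.6 × (-1.1) = -0.66 pp.
TFP growth = 3.9 − 1.18 = 2.72%.

The Solow residual grew 2.72%.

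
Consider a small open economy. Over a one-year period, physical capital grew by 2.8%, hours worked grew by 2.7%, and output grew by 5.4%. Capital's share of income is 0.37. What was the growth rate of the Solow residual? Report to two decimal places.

Labor's share = 1 − 0.37 = 0.63.
Physical capital: 0.37 × 2.8 = 1.036 pp.
Hours worked: 0.63 × 2.7 = 1.701 pp.
TFP growth = 5.4 − 2.737 = 2.663%.

2.66%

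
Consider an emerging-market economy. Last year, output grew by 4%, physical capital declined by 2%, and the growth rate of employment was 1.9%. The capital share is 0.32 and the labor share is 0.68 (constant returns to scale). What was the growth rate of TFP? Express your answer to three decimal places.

Labor's share = 1 − 0.32 = 0.68.
Physical capital: 0.32 × (-2) = -0.64 pp.
Employment: 0.68 × 1.9 = 1.292 pp.
TFP growth = 4 − 0.652 = 3.348%.

3.348%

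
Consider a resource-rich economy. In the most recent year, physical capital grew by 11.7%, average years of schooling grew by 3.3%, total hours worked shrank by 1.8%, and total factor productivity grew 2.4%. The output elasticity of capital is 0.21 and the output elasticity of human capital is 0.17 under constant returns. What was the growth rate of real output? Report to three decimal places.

Labor's share = 1 − 0.21 − 0.17 = 0.62.
Physical capital: 0.21 × 11.7 = 2.457 pp.
Average years of schooling: 0.17 × 3.3 = 0.561 pp.
Total hours worked: 0.62 × (-1.8) = -1.116 pp.
Output growth = 2.4 + 1.902 = 4.302%.

Real output grew 4.302%.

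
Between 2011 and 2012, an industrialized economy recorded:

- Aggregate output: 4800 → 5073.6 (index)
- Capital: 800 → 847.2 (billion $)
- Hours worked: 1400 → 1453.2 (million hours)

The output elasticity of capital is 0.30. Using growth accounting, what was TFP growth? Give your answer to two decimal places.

Aggregate output growth = (5073.6 − 4800) / 4800 = 5.7%.
Capital growth = (847.2 − 800) / 800 = 5.9%.
Hours worked growth = (1453.2 − 1400) / 1400 = 3.8%.
Labor's share = 1 − 0.3 = 0.7.
Capital: 0.3 × 5.9 = 1.77 pp.
Hours worked: 0.7 × 3.8 = 2.66 pp.
TFP growth = 5.7 − 4.43 = 1.27%.

1.27%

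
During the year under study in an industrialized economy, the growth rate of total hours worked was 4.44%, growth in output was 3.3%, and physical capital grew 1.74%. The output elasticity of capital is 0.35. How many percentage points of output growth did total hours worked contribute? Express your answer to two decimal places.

2.89

Labor's share = 1 − 0.35 = 0.65.
Contribution = share × growth = 0.65 × 4.44 = 2.886 pp.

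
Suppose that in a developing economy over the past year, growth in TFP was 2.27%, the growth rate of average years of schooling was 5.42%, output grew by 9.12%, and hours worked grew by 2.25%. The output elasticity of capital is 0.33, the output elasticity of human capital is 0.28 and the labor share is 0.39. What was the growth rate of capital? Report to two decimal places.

13.50%

Labor's share = 1 − 0.33 − 0.28 = 0.39.
gY = gA + 0.28×5.42 + 0.39×2.25 + 0.33×g.
0.33×g = 9.12 − 2.27 − 2.3951 = 4.4549.
g = 4.4549 / 0.33 = 13.4997%.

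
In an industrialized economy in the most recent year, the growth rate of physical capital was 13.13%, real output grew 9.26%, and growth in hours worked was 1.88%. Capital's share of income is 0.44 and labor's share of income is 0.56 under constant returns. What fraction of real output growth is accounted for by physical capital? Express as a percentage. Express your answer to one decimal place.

Physical capital contributed 0.44 × 13.13 = 5.7772 pp.
Share of growth = 5.7772 / 9.26 × 100 = 62.389%.

62.4%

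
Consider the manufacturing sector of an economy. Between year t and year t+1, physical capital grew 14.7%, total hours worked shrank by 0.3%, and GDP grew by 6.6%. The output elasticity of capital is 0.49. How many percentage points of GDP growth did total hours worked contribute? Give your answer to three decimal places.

-0.153 percentage points

Labor's share = 1 − 0.49 = 0.51.
Contribution = share × growth = 0.51 × (-0.3) = -0.153 pp.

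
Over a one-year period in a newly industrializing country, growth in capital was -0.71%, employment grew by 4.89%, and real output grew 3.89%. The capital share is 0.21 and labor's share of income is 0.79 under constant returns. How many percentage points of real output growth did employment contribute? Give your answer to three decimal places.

Labor's share = 1 − 0.21 = 0.79.
Contribution = share × growth = 0.79 × 4.89 = 3.8631 pp.

3.863 percentage points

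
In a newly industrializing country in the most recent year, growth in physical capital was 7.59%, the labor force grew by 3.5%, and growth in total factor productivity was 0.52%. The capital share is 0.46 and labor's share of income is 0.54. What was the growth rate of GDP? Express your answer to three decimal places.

Labor's share = 1 − 0.46 = 0.54.
Physical capital: 0.46 × 7.59 = 3.4914 pp.
The labor force: 0.54 × 3.5 = 1.89 pp.
Output growth = 0.52 + 5.3814 = 5.9014%.

GDP growth was 5.901%.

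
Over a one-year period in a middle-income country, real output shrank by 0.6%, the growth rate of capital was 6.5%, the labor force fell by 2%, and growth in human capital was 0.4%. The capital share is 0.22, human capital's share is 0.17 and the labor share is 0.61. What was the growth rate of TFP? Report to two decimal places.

-0.88%

Labor's share = 1 − 0.22 − 0.17 = 0.61.
Capital: 0.22 × 6.5 = 1.43 pp.
Human capital: 0.17 × 0.4 = 0.068 pp.
The labor force: 0.61 × (-2) = -1.22 pp.
TFP growth = -0.6 − 0.278 = -0.878%.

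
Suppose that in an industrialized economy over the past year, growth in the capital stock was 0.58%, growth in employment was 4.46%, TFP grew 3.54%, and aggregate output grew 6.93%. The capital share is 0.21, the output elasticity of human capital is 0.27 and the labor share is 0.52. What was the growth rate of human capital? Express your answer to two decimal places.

3.51%

Labor's share = 1 − 0.21 − 0.27 = 0.52.
gY = gA + 0.21×0.58 + 0.52×4.46 + 0.27×g.
0.27×g = 6.93 − 3.54 − 2.441 = 0.949.
g = 0.949 / 0.27 = 3.5148%.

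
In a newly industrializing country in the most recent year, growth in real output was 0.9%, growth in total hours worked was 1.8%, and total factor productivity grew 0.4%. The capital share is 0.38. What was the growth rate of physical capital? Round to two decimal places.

Labor's share = 1 − 0.38 = 0.62.
gY = gA + 0.62×1.8 + 0.38×g.
0.38×g = 0.9 − 0.4 − 1.116 = -0.616.
g = -0.616 / 0.38 = -1.6211%.

-1.62%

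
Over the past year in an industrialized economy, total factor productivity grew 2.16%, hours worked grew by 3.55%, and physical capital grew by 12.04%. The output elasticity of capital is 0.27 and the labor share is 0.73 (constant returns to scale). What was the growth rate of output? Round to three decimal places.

Output grew 8.002%.

Labor's share = 1 − 0.27 = 0.73.
Physical capital: 0.27 × 12.04 = 3.2508 pp.
Hours worked: 0.73 × 3.55 = 2.5915 pp.
Output growth = 2.16 + 5.8423 = 8.0023%.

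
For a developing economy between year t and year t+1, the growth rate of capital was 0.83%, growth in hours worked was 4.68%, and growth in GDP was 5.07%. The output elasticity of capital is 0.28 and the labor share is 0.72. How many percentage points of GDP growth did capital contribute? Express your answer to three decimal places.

0.232 percentage points

Contribution = share × growth = 0.28 × 0.83 = 0.2324 pp.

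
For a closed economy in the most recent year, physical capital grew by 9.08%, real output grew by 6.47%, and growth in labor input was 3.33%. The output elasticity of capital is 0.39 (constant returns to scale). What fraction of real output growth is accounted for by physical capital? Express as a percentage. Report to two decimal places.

Physical capital contributed 0.39 × 9.08 = 3.5412 pp.
Share of growth = 3.5412 / 6.47 × 100 = 54.7326%.

54.73%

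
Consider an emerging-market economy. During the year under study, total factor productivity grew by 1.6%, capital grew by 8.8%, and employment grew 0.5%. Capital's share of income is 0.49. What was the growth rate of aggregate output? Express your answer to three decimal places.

Labor's share = 1 − 0.49 = 0.51.
Capital: 0.49 × 8.8 = 4.312 pp.
Employment: 0.51 × 0.5 = 0.255 pp.
Output growth = 1.6 + 4.567 = 6.167%.

Aggregate output grew 6.167%.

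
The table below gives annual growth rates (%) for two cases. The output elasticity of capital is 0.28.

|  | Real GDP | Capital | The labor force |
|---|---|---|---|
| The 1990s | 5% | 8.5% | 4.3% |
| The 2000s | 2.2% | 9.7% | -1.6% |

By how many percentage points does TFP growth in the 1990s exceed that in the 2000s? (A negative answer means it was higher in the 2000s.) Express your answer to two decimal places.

Labor's share = 1 − 0.28 = 0.72.
The 1990s: TFP = 5 − 2.38 − 3.096 = -0.476%.
The 2000s: TFP = 2.2 − 2.716 + 1.152 = 0.636%.
Difference = -0.476 − (0.636) = -1.112 pp.

-1.11 percentage points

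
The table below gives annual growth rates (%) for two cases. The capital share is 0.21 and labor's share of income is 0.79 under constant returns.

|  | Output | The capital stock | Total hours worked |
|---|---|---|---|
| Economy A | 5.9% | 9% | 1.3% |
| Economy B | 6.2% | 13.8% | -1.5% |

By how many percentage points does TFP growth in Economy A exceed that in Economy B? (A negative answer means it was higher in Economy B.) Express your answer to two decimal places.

Labor's share = 1 − 0.21 = 0.79.
Economy A: TFP = 5.9 − 1.89 − 1.027 = 2.983%.
Economy B: TFP = 6.2 − 2.898 + 1.185 = 4.487%.
Difference = 2.983 − (4.487) = -1.504 pp.

-1.50 percentage points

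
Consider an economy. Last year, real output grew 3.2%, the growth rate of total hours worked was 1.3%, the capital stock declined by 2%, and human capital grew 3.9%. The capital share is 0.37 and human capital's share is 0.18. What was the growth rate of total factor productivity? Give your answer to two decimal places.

2.65%

Labor's share = 1 − 0.37 − 0.18 = 0.45.
The capital stock: 0.37 × (-2) = -0.74 pp.
Human capital: 0.18 × 3.9 = 0.702 pp.
Total hours worked: 0.45 × 1.3 = 0.585 pp.
TFP growth = 3.2 − 0.547 = 2.653%.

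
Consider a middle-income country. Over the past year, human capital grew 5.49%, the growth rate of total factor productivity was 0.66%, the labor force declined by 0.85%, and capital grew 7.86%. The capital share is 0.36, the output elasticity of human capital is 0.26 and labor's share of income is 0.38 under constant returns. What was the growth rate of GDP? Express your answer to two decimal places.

GDP growth was 4.59%.

Labor's share = 1 − 0.36 − 0.26 = 0.38.
Capital: 0.36 × 7.86 = 2.8296 pp.
Human capital: 0.26 × 5.49 = 1.4274 pp.
The labor force: 0.38 × (-0.85) = -0.323 pp.
Output growth = 0.66 + 3.934 = 4.594%.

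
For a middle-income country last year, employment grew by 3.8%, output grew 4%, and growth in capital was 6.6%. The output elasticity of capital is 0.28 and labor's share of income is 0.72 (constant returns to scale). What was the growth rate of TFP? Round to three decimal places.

Labor's share = 1 − 0.28 = 0.72.
Capital: 0.28 × 6.6 = 1.848 pp.
Employment: 0.72 × 3.8 = 2.736 pp.
TFP growth = 4 − 4.584 = -0.584%.

-0.584%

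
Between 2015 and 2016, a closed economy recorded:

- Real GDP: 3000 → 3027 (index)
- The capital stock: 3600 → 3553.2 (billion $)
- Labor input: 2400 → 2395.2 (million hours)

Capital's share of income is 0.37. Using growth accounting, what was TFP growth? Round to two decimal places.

Real GDP growth = (3027 − 3000) / 3000 = 0.9%.
The capital stock growth = (3553.2 − 3600) / 3600 = -1.3%.
Labor input growth = (2395.2 − 2400) / 2400 = -0.2%.
Labor's share = 1 − 0.37 = 0.63.
The capital stock: 0.37 × (-1.3) = -0.481 pp.
Labor input: 0.63 × (-0.2) = -0.126 pp.
TFP growth = 0.9 + 0.607 = 1.507%.

1.51%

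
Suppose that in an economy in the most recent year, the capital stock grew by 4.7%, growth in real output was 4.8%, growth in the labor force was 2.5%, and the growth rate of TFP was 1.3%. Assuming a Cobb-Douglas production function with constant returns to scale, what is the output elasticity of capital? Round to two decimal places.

gY = gA + α·gK + (1−α)·gL, so gY − gA − gL = α(gK − gL).
4.8 − 1.3 − 2.5 = α × (4.7 − 2.5).
1 = 2.2 α, so α = 0.4545.

α = 0.45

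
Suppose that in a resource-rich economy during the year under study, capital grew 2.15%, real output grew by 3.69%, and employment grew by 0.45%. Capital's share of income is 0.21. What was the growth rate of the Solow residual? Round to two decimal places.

Labor's share = 1 − 0.21 = 0.79.
Capital: 0.21 × 2.15 = 0.4515 pp.
Employment: 0.79 × 0.45 = 0.3555 pp.
TFP growth = 3.69 − 0.807 = 2.883%.

2.88%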